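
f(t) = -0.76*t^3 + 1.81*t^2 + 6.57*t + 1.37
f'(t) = -2.28*t^2 + 3.62*t + 6.57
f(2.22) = 16.56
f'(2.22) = 3.37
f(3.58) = 13.22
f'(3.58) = -9.69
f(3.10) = 16.49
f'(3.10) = -4.12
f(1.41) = 12.10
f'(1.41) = 7.14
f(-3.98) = 51.81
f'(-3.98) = -43.95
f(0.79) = 7.32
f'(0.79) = 8.01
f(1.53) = 12.94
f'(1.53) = 6.77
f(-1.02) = -2.64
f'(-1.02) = 0.51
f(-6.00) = 191.27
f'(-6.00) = -97.23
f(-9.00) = 642.89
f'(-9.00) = -210.69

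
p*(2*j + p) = 2*j*p + p^2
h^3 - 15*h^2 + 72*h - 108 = (h - 6)^2*(h - 3)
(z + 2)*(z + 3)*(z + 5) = z^3 + 10*z^2 + 31*z + 30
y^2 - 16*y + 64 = (y - 8)^2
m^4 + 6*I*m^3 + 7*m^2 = m^2*(m - I)*(m + 7*I)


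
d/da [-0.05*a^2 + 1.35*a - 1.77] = 1.35 - 0.1*a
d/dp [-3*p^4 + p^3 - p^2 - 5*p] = -12*p^3 + 3*p^2 - 2*p - 5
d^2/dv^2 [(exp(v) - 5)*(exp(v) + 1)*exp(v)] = (9*exp(2*v) - 16*exp(v) - 5)*exp(v)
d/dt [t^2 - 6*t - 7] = 2*t - 6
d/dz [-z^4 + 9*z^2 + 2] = -4*z^3 + 18*z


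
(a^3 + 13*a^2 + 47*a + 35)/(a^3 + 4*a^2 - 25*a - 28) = (a + 5)/(a - 4)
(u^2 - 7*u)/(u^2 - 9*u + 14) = u/(u - 2)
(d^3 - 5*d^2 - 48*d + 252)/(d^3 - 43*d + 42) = (d - 6)/(d - 1)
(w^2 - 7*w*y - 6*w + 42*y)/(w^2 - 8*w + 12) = (w - 7*y)/(w - 2)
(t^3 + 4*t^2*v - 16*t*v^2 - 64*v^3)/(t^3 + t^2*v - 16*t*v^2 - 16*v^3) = (t + 4*v)/(t + v)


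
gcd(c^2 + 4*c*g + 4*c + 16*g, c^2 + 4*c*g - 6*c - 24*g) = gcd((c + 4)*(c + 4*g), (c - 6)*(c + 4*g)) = c + 4*g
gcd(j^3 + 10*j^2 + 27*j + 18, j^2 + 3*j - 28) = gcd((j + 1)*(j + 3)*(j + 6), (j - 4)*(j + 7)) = 1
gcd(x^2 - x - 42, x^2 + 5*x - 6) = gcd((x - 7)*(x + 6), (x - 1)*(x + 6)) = x + 6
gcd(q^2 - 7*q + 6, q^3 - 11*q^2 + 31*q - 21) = q - 1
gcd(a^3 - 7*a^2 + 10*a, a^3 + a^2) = a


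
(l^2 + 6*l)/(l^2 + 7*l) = (l + 6)/(l + 7)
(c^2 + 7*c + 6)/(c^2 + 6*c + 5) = (c + 6)/(c + 5)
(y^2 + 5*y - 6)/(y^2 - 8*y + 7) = (y + 6)/(y - 7)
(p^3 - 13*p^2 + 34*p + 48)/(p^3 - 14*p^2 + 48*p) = (p + 1)/p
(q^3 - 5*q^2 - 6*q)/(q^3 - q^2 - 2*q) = (q - 6)/(q - 2)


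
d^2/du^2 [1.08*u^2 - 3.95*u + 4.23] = 2.16000000000000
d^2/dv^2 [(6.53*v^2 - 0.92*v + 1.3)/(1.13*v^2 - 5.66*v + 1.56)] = (81.179652*v^3 - 59.1066839999997*v^2 - 40.156584*v + 94.245632)/(1.442897*v^6 - 21.681762*v^5 + 114.576576*v^4 - 241.186184*v^3 + 158.176512*v^2 - 41.322528*v + 3.796416)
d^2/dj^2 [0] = 0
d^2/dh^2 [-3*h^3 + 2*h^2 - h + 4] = 4 - 18*h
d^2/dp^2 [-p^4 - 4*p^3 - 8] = 12*p*(-p - 2)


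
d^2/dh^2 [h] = 0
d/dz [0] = 0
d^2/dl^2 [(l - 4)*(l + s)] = 2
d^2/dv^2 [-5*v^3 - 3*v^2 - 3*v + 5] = -30*v - 6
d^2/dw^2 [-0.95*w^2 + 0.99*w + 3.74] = -1.90000000000000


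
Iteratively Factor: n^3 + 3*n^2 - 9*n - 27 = (n - 3)*(n^2 + 6*n + 9) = (n - 3)*(n + 3)*(n + 3)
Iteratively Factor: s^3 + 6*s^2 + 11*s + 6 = (s + 1)*(s^2 + 5*s + 6) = (s + 1)*(s + 2)*(s + 3)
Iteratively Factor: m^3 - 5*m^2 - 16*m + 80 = (m - 4)*(m^2 - m - 20) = (m - 4)*(m + 4)*(m - 5)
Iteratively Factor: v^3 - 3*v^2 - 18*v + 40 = (v + 4)*(v^2 - 7*v + 10) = (v - 2)*(v + 4)*(v - 5)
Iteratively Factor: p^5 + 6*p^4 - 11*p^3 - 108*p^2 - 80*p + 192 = (p + 3)*(p^4 + 3*p^3 - 20*p^2 - 48*p + 64) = (p + 3)*(p + 4)*(p^3 - p^2 - 16*p + 16) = (p + 3)*(p + 4)^2*(p^2 - 5*p + 4) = (p - 4)*(p + 3)*(p + 4)^2*(p - 1)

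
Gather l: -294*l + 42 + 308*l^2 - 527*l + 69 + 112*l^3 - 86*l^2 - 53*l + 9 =112*l^3 + 222*l^2 - 874*l + 120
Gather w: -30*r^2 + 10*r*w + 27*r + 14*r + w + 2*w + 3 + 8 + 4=-30*r^2 + 41*r + w*(10*r + 3) + 15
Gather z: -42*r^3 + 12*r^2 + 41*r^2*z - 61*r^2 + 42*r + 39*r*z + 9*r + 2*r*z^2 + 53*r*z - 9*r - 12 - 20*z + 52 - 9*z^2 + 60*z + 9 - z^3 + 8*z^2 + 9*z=-42*r^3 - 49*r^2 + 42*r - z^3 + z^2*(2*r - 1) + z*(41*r^2 + 92*r + 49) + 49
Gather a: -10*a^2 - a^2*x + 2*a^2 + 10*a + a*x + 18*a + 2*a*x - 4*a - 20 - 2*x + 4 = a^2*(-x - 8) + a*(3*x + 24) - 2*x - 16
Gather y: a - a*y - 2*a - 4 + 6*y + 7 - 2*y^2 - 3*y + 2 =-a - 2*y^2 + y*(3 - a) + 5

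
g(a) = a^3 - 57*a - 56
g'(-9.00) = 186.00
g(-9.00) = -272.00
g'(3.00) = -30.00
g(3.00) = -200.00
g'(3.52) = -19.83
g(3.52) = -213.03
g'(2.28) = -41.40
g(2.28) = -174.11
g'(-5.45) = 32.11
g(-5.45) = 92.77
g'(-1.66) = -48.73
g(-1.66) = 34.05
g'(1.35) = -51.53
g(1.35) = -130.49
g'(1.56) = -49.70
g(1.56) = -141.12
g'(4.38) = 0.55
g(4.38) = -221.63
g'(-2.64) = -36.09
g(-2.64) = 76.08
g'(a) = 3*a^2 - 57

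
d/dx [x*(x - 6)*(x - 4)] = 3*x^2 - 20*x + 24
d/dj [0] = 0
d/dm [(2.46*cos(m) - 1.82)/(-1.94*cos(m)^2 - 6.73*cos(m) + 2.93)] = (-4.7724*cos(m)^2 + 7.0616*cos(m) + 5.0408)*sin(m)/(3.7636*cos(m)^4 + 26.1124*cos(m)^3 + 33.9245*cos(m)^2 - 39.4378*cos(m) + 8.5849)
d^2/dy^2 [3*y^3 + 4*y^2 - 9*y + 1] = 18*y + 8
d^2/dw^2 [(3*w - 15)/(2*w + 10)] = -30/(w + 5)^3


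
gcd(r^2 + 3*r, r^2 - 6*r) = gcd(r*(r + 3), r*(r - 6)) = r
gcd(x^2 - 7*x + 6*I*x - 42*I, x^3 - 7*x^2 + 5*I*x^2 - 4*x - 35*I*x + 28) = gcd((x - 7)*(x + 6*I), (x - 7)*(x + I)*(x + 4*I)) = x - 7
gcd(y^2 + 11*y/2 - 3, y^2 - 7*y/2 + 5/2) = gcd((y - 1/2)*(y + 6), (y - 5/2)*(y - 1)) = 1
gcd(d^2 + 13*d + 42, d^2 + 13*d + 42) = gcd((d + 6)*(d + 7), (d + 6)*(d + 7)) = d^2 + 13*d + 42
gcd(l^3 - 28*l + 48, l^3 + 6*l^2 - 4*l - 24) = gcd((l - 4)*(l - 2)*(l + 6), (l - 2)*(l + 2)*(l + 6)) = l^2 + 4*l - 12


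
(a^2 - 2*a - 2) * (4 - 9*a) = -9*a^3 + 22*a^2 + 10*a - 8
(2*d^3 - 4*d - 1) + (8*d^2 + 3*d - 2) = 2*d^3 + 8*d^2 - d - 3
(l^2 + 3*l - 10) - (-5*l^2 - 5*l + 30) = 6*l^2 + 8*l - 40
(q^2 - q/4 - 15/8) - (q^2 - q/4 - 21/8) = 3/4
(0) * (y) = 0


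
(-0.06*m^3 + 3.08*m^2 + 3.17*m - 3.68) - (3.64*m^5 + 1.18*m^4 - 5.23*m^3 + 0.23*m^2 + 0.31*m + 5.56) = -3.64*m^5 - 1.18*m^4 + 5.17*m^3 + 2.85*m^2 + 2.86*m - 9.24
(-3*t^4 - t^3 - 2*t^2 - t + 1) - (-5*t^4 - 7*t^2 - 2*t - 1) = 2*t^4 - t^3 + 5*t^2 + t + 2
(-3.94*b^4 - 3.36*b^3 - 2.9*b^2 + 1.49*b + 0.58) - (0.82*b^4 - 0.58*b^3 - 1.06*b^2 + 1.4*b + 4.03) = -4.76*b^4 - 2.78*b^3 - 1.84*b^2 + 0.0900000000000001*b - 3.45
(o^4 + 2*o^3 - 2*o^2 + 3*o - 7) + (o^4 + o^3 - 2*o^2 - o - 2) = 2*o^4 + 3*o^3 - 4*o^2 + 2*o - 9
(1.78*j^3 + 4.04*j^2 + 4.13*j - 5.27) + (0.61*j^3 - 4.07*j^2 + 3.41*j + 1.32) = 2.39*j^3 - 0.0300000000000002*j^2 + 7.54*j - 3.95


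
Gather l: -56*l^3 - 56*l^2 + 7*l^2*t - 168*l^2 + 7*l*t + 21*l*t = -56*l^3 + l^2*(7*t - 224) + 28*l*t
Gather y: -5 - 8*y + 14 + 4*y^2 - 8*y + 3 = 4*y^2 - 16*y + 12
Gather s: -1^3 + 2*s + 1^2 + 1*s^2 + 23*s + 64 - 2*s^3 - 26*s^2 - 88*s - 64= -2*s^3 - 25*s^2 - 63*s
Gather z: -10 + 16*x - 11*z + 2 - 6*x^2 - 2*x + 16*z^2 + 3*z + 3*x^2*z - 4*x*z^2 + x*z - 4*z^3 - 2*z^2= -6*x^2 + 14*x - 4*z^3 + z^2*(14 - 4*x) + z*(3*x^2 + x - 8) - 8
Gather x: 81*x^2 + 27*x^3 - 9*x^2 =27*x^3 + 72*x^2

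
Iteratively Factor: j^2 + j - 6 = (j + 3)*(j - 2)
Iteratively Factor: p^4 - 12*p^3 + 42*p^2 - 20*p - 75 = (p - 5)*(p^3 - 7*p^2 + 7*p + 15) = (p - 5)*(p + 1)*(p^2 - 8*p + 15) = (p - 5)*(p - 3)*(p + 1)*(p - 5)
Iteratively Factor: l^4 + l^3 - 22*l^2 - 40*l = (l + 2)*(l^3 - l^2 - 20*l) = (l - 5)*(l + 2)*(l^2 + 4*l) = (l - 5)*(l + 2)*(l + 4)*(l)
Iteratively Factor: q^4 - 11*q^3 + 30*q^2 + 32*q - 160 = (q - 5)*(q^3 - 6*q^2 + 32) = (q - 5)*(q - 4)*(q^2 - 2*q - 8) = (q - 5)*(q - 4)*(q + 2)*(q - 4)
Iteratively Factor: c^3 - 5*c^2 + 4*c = (c - 4)*(c^2 - c) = (c - 4)*(c - 1)*(c)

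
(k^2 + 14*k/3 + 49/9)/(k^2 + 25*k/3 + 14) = (k + 7/3)/(k + 6)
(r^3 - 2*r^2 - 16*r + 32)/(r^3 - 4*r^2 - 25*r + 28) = (r^2 - 6*r + 8)/(r^2 - 8*r + 7)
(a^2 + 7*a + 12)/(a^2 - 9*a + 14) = (a^2 + 7*a + 12)/(a^2 - 9*a + 14)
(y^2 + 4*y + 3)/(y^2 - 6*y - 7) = (y + 3)/(y - 7)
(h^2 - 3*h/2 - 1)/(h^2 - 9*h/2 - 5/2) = (h - 2)/(h - 5)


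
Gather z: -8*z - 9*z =-17*z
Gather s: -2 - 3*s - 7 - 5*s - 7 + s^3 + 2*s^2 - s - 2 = s^3 + 2*s^2 - 9*s - 18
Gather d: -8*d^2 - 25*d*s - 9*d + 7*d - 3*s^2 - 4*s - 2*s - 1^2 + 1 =-8*d^2 + d*(-25*s - 2) - 3*s^2 - 6*s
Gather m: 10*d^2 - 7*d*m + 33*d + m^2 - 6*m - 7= 10*d^2 + 33*d + m^2 + m*(-7*d - 6) - 7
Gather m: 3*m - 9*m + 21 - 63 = -6*m - 42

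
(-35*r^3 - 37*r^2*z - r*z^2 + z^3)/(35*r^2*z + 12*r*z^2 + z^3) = (-7*r^2 - 6*r*z + z^2)/(z*(7*r + z))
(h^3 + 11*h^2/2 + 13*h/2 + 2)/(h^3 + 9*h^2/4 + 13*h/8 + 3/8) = 4*(h + 4)/(4*h + 3)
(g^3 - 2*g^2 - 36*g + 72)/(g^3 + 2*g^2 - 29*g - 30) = (g^2 - 8*g + 12)/(g^2 - 4*g - 5)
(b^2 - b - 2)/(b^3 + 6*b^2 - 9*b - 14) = 1/(b + 7)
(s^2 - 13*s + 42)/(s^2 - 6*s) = (s - 7)/s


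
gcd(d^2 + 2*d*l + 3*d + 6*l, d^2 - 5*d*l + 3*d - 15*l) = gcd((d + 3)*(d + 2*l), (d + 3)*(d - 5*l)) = d + 3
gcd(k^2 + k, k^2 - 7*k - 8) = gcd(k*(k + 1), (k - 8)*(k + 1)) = k + 1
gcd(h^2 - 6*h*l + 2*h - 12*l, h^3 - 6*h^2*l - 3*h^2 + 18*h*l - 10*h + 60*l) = h^2 - 6*h*l + 2*h - 12*l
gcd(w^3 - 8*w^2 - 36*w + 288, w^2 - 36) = w^2 - 36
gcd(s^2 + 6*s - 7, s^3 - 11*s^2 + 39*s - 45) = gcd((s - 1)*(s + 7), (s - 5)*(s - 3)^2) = 1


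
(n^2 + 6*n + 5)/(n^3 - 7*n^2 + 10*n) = (n^2 + 6*n + 5)/(n*(n^2 - 7*n + 10))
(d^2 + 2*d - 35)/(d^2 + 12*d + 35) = (d - 5)/(d + 5)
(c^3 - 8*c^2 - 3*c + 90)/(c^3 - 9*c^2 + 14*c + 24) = (c^2 - 2*c - 15)/(c^2 - 3*c - 4)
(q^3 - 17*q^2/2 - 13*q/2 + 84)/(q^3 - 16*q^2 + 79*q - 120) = (2*q^2 - q - 21)/(2*(q^2 - 8*q + 15))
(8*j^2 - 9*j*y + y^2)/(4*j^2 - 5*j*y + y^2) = (-8*j + y)/(-4*j + y)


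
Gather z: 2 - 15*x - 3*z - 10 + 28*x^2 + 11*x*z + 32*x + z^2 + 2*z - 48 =28*x^2 + 17*x + z^2 + z*(11*x - 1) - 56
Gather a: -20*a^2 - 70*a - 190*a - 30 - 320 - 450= -20*a^2 - 260*a - 800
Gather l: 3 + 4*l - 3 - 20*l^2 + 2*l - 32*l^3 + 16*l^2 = -32*l^3 - 4*l^2 + 6*l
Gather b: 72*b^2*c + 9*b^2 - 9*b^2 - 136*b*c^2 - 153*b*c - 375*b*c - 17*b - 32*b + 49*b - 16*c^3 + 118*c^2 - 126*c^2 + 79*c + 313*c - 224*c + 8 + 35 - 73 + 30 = 72*b^2*c + b*(-136*c^2 - 528*c) - 16*c^3 - 8*c^2 + 168*c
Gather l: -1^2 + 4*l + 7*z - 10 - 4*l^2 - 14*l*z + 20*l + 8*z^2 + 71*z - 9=-4*l^2 + l*(24 - 14*z) + 8*z^2 + 78*z - 20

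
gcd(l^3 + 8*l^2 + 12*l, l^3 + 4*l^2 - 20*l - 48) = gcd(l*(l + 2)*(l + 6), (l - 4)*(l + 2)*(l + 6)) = l^2 + 8*l + 12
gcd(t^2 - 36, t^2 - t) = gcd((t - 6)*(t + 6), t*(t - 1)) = 1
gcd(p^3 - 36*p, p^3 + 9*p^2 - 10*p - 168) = p + 6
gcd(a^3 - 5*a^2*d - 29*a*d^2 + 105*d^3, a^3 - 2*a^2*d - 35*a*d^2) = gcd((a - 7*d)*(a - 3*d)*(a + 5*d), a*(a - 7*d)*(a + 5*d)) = a^2 - 2*a*d - 35*d^2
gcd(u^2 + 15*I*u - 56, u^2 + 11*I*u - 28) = u + 7*I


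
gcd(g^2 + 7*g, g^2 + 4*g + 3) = 1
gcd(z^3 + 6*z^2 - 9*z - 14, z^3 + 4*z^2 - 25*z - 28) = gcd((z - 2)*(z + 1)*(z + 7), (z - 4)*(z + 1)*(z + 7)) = z^2 + 8*z + 7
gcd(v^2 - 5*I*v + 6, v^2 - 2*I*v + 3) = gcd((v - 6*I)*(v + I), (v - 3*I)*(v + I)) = v + I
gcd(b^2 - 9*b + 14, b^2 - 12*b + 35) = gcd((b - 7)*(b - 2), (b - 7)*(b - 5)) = b - 7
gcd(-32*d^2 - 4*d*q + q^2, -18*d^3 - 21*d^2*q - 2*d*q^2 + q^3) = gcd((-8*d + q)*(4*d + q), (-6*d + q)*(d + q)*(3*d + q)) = 1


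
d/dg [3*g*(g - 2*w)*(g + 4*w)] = 9*g^2 + 12*g*w - 24*w^2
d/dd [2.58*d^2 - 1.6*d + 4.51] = 5.16*d - 1.6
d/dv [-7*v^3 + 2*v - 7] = 2 - 21*v^2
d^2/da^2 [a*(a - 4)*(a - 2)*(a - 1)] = 12*a^2 - 42*a + 28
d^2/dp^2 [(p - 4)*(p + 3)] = 2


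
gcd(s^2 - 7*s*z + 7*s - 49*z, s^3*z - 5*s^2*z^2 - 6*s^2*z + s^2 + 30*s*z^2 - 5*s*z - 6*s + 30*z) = 1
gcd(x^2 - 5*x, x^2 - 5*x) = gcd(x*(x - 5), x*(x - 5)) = x^2 - 5*x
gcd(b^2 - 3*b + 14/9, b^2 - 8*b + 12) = 1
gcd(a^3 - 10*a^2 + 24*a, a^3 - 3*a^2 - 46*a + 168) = a^2 - 10*a + 24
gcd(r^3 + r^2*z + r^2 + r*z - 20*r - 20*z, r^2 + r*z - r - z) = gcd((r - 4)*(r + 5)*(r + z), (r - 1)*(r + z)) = r + z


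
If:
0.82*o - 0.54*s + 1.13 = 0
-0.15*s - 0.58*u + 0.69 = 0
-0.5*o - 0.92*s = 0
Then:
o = -1.01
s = 0.55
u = 1.05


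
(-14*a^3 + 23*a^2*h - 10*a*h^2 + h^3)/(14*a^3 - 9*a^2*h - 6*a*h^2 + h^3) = (-2*a + h)/(2*a + h)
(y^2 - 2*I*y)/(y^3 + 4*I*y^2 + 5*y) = (y - 2*I)/(y^2 + 4*I*y + 5)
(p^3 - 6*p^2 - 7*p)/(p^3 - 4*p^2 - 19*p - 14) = p/(p + 2)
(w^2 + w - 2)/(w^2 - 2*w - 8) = (w - 1)/(w - 4)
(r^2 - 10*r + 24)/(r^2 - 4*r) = (r - 6)/r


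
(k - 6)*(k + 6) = k^2 - 36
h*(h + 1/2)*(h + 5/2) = h^3 + 3*h^2 + 5*h/4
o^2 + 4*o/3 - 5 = (o - 5/3)*(o + 3)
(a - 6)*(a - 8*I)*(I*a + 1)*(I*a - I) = -a^4 + 7*a^3 + 9*I*a^3 + 2*a^2 - 63*I*a^2 - 56*a + 54*I*a + 48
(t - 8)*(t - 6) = t^2 - 14*t + 48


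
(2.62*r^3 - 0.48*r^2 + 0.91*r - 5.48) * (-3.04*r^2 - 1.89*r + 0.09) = -7.9648*r^5 - 3.4926*r^4 - 1.6234*r^3 + 14.8961*r^2 + 10.4391*r - 0.4932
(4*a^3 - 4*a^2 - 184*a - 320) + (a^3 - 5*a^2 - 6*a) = 5*a^3 - 9*a^2 - 190*a - 320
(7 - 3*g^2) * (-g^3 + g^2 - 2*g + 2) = 3*g^5 - 3*g^4 - g^3 + g^2 - 14*g + 14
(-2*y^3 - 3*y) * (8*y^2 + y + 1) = -16*y^5 - 2*y^4 - 26*y^3 - 3*y^2 - 3*y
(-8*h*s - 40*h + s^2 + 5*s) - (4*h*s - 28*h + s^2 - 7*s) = -12*h*s - 12*h + 12*s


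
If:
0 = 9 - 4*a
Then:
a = 9/4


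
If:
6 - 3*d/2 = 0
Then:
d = 4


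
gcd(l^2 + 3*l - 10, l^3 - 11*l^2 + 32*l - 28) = l - 2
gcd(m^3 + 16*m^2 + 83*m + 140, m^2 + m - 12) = m + 4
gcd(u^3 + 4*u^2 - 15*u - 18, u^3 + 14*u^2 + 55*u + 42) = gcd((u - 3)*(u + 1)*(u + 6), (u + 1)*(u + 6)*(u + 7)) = u^2 + 7*u + 6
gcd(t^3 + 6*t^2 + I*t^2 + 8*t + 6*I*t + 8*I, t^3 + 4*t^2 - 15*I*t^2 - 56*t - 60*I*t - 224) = t + 4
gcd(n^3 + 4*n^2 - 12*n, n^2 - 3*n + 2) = n - 2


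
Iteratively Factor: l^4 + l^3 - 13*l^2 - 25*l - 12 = (l + 3)*(l^3 - 2*l^2 - 7*l - 4) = (l + 1)*(l + 3)*(l^2 - 3*l - 4) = (l - 4)*(l + 1)*(l + 3)*(l + 1)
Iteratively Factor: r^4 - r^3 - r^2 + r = (r - 1)*(r^3 - r) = r*(r - 1)*(r^2 - 1) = r*(r - 1)^2*(r + 1)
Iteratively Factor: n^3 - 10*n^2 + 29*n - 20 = (n - 4)*(n^2 - 6*n + 5) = (n - 5)*(n - 4)*(n - 1)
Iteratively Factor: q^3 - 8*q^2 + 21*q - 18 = (q - 3)*(q^2 - 5*q + 6) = (q - 3)^2*(q - 2)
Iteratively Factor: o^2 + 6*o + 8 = (o + 2)*(o + 4)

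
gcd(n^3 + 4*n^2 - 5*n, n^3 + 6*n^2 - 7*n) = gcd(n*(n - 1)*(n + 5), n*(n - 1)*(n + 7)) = n^2 - n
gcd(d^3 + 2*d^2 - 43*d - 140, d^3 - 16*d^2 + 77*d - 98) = d - 7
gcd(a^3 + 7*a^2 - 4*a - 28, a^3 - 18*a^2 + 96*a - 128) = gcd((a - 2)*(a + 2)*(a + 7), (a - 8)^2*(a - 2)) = a - 2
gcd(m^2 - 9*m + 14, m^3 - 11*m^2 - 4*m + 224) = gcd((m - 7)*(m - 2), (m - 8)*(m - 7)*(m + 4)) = m - 7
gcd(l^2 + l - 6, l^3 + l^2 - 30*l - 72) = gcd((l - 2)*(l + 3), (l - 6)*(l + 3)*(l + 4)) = l + 3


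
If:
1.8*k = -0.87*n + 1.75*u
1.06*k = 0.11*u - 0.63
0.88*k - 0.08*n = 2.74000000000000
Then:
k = -7.25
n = -113.98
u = -64.12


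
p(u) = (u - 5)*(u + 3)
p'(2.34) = 2.68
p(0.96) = -16.00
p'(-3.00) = -8.00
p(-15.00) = 240.00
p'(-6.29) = -14.58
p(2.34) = -14.20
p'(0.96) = -0.08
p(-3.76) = 6.66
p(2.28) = -14.36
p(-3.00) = 0.00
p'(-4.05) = -10.10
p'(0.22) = -1.56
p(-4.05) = 9.50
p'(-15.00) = -32.00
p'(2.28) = 2.56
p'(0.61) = -0.78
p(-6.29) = 37.14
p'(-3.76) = -9.52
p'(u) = 2*u - 2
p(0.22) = -15.39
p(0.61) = -15.85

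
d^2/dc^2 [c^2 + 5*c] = 2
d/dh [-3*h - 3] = -3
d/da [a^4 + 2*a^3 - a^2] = 2*a*(2*a^2 + 3*a - 1)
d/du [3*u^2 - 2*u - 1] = 6*u - 2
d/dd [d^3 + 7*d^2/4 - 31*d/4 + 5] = 3*d^2 + 7*d/2 - 31/4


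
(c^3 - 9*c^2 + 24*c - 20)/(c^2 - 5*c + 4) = (c^3 - 9*c^2 + 24*c - 20)/(c^2 - 5*c + 4)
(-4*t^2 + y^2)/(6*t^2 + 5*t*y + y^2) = (-2*t + y)/(3*t + y)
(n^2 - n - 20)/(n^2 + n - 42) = (n^2 - n - 20)/(n^2 + n - 42)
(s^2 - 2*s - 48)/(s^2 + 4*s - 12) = (s - 8)/(s - 2)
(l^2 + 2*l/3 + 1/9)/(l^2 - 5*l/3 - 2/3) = (l + 1/3)/(l - 2)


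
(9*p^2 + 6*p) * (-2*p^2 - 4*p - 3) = -18*p^4 - 48*p^3 - 51*p^2 - 18*p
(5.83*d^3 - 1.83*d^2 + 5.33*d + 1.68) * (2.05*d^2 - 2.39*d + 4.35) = 11.9515*d^5 - 17.6852*d^4 + 40.6607*d^3 - 17.2552*d^2 + 19.1703*d + 7.308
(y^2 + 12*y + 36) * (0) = 0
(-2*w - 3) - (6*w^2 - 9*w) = -6*w^2 + 7*w - 3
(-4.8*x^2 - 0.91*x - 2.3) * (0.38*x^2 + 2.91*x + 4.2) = -1.824*x^4 - 14.3138*x^3 - 23.6821*x^2 - 10.515*x - 9.66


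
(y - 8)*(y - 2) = y^2 - 10*y + 16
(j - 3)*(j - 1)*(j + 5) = j^3 + j^2 - 17*j + 15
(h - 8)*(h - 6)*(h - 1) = h^3 - 15*h^2 + 62*h - 48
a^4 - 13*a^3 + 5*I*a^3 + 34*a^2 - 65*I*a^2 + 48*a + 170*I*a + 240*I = (a - 8)*(a - 6)*(a + 1)*(a + 5*I)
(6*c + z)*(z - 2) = 6*c*z - 12*c + z^2 - 2*z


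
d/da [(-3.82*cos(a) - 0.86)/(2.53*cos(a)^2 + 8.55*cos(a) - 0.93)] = (9.66459999999999*sin(a)^2 - 4.3516*cos(a) - 20.5702)*sin(a)/(2.53*cos(a)^2 + 8.55*cos(a) - 0.93)^2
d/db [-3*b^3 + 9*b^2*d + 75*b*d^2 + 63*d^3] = -9*b^2 + 18*b*d + 75*d^2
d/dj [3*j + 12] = 3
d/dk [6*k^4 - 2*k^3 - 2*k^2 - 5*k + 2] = 24*k^3 - 6*k^2 - 4*k - 5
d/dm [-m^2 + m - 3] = 1 - 2*m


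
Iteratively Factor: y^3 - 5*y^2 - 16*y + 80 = (y - 5)*(y^2 - 16) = (y - 5)*(y + 4)*(y - 4)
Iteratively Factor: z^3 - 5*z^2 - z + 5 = (z + 1)*(z^2 - 6*z + 5) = (z - 5)*(z + 1)*(z - 1)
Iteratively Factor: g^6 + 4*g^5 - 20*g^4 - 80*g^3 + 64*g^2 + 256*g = (g + 2)*(g^5 + 2*g^4 - 24*g^3 - 32*g^2 + 128*g) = (g + 2)*(g + 4)*(g^4 - 2*g^3 - 16*g^2 + 32*g) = (g + 2)*(g + 4)^2*(g^3 - 6*g^2 + 8*g) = g*(g + 2)*(g + 4)^2*(g^2 - 6*g + 8) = g*(g - 4)*(g + 2)*(g + 4)^2*(g - 2)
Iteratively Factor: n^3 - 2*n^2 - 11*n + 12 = (n - 1)*(n^2 - n - 12) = (n - 1)*(n + 3)*(n - 4)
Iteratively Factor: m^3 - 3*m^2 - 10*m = (m + 2)*(m^2 - 5*m) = m*(m + 2)*(m - 5)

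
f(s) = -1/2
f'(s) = 0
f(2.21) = -0.50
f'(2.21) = 0.00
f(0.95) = -0.50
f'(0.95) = 0.00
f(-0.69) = -0.50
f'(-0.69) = 0.00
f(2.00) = -0.50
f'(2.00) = 0.00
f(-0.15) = -0.50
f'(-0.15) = 0.00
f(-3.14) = -0.50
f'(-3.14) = 0.00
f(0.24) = -0.50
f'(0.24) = 0.00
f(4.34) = -0.50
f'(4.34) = 0.00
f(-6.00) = -0.50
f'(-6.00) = 0.00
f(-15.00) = -0.50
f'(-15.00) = 0.00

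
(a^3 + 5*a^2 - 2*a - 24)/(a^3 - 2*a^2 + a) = (a^3 + 5*a^2 - 2*a - 24)/(a*(a^2 - 2*a + 1))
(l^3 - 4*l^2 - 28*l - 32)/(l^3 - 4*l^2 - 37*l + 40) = (l^2 + 4*l + 4)/(l^2 + 4*l - 5)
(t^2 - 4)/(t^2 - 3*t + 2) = (t + 2)/(t - 1)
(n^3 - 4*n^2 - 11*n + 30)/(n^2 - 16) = (n^3 - 4*n^2 - 11*n + 30)/(n^2 - 16)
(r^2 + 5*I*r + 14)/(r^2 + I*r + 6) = (r + 7*I)/(r + 3*I)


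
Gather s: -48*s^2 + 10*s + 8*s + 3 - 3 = -48*s^2 + 18*s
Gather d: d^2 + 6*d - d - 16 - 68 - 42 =d^2 + 5*d - 126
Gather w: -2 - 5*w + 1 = -5*w - 1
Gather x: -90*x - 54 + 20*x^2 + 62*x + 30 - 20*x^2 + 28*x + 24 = 0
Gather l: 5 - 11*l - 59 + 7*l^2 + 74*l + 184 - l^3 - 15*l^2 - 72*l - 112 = -l^3 - 8*l^2 - 9*l + 18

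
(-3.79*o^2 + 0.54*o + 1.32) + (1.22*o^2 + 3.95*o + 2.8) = -2.57*o^2 + 4.49*o + 4.12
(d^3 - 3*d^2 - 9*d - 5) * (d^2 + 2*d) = d^5 - d^4 - 15*d^3 - 23*d^2 - 10*d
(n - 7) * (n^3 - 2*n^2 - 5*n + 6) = n^4 - 9*n^3 + 9*n^2 + 41*n - 42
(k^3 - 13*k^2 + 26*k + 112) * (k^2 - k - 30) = k^5 - 14*k^4 + 9*k^3 + 476*k^2 - 892*k - 3360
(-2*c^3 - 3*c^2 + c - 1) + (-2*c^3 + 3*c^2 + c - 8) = -4*c^3 + 2*c - 9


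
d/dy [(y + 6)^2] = 2*y + 12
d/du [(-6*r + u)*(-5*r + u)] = -11*r + 2*u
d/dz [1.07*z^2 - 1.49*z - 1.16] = 2.14*z - 1.49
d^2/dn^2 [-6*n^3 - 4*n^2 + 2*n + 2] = -36*n - 8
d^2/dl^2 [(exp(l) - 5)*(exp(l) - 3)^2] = (9*exp(2*l) - 44*exp(l) + 39)*exp(l)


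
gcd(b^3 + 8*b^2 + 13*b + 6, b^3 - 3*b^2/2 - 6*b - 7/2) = b^2 + 2*b + 1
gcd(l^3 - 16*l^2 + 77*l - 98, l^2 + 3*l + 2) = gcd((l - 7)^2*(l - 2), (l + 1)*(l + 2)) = 1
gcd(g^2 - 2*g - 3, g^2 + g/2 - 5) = 1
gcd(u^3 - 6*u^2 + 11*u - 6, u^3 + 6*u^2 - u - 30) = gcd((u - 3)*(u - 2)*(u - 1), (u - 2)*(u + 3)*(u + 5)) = u - 2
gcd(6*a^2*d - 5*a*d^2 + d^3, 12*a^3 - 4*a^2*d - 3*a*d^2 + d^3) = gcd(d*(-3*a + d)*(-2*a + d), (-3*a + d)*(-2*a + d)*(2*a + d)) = 6*a^2 - 5*a*d + d^2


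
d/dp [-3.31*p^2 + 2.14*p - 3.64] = 2.14 - 6.62*p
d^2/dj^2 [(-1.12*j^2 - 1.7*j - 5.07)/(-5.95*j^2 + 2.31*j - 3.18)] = (151.15618*j^3 + 949.79493*j^2 - 611.10189*j - 90.12339)/(210.644875*j^6 - 245.339325*j^5 + 432.989235*j^4 - 274.571451*j^3 + 231.412734*j^2 - 70.078932*j + 32.157432)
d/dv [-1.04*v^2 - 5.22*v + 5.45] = -2.08*v - 5.22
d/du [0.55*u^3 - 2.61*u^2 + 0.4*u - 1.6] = 1.65*u^2 - 5.22*u + 0.4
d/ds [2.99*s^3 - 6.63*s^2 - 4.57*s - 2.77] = 8.97*s^2 - 13.26*s - 4.57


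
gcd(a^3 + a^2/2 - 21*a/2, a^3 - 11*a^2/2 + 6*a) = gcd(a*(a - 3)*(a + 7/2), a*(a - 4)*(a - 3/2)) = a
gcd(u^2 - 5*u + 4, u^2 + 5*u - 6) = u - 1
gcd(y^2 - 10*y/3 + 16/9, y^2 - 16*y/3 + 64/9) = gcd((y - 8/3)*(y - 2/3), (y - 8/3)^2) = y - 8/3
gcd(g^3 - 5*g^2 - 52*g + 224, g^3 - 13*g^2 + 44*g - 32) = g^2 - 12*g + 32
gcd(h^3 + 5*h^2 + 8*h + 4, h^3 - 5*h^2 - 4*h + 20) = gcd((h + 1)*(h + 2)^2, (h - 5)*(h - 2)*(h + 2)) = h + 2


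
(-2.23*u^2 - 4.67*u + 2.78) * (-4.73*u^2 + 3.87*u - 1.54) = 10.5479*u^4 + 13.459*u^3 - 27.7881*u^2 + 17.9504*u - 4.2812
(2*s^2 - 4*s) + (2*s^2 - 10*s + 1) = 4*s^2 - 14*s + 1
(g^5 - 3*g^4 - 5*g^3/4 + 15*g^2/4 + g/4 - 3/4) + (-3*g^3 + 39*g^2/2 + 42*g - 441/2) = g^5 - 3*g^4 - 17*g^3/4 + 93*g^2/4 + 169*g/4 - 885/4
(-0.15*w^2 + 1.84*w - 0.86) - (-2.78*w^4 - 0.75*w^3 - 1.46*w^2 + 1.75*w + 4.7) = 2.78*w^4 + 0.75*w^3 + 1.31*w^2 + 0.0900000000000001*w - 5.56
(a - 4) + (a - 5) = 2*a - 9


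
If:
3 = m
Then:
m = 3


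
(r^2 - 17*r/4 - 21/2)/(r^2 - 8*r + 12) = (r + 7/4)/(r - 2)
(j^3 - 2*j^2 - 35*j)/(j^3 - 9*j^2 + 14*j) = (j + 5)/(j - 2)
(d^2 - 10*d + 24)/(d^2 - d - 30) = (d - 4)/(d + 5)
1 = 1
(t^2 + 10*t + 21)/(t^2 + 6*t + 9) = (t + 7)/(t + 3)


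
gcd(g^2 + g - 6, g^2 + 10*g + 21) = g + 3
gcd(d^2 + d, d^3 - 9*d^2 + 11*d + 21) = d + 1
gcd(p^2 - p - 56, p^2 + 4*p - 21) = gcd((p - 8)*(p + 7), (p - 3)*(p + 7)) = p + 7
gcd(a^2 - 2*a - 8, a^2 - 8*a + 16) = a - 4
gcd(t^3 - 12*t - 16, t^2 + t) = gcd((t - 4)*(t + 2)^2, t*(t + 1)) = 1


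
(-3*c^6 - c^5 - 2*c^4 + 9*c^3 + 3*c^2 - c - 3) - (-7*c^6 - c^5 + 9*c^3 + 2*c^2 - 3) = 4*c^6 - 2*c^4 + c^2 - c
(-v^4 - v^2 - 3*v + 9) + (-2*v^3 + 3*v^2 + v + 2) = -v^4 - 2*v^3 + 2*v^2 - 2*v + 11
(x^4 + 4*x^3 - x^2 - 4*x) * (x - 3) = x^5 + x^4 - 13*x^3 - x^2 + 12*x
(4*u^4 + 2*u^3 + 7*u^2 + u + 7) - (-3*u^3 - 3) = 4*u^4 + 5*u^3 + 7*u^2 + u + 10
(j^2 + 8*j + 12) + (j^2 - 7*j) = 2*j^2 + j + 12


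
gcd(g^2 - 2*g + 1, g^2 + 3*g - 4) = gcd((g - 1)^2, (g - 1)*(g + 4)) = g - 1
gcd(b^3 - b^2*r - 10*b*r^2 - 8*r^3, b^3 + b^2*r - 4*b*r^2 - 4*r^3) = b^2 + 3*b*r + 2*r^2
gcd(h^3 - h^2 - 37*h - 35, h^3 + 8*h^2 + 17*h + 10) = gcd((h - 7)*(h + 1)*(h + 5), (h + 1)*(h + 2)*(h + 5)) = h^2 + 6*h + 5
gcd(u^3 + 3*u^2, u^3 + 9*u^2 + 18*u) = u^2 + 3*u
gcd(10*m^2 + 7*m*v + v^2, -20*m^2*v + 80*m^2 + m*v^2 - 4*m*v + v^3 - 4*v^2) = 5*m + v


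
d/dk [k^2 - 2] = 2*k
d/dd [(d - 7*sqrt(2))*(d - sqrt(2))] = 2*d - 8*sqrt(2)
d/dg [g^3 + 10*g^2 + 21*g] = 3*g^2 + 20*g + 21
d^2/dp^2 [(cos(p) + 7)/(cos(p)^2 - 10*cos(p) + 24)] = (-9*(1 - cos(2*p))^2*cos(p)/4 - 19*(1 - cos(2*p))^2/2 - 5105*cos(p)/2 - 151*cos(2*p) + 87*cos(3*p) + cos(5*p)/2 + 1431)/((cos(p) - 6)^3*(cos(p) - 4)^3)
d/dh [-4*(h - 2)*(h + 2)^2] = 4*(2 - 3*h)*(h + 2)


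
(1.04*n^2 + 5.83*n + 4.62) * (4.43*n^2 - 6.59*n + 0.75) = 4.6072*n^4 + 18.9733*n^3 - 17.1731*n^2 - 26.0733*n + 3.465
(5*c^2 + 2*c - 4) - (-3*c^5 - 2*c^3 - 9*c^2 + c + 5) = 3*c^5 + 2*c^3 + 14*c^2 + c - 9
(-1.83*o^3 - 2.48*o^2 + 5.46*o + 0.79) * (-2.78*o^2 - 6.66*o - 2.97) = 5.0874*o^5 + 19.0822*o^4 + 6.7731*o^3 - 31.1942*o^2 - 21.4776*o - 2.3463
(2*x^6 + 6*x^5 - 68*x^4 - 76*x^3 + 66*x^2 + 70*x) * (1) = 2*x^6 + 6*x^5 - 68*x^4 - 76*x^3 + 66*x^2 + 70*x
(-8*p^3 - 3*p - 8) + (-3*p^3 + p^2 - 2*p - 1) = -11*p^3 + p^2 - 5*p - 9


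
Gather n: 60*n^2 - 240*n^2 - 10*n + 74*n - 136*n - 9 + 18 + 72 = -180*n^2 - 72*n + 81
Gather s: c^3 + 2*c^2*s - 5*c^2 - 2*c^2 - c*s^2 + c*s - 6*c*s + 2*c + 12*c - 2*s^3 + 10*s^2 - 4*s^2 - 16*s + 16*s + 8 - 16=c^3 - 7*c^2 + 14*c - 2*s^3 + s^2*(6 - c) + s*(2*c^2 - 5*c) - 8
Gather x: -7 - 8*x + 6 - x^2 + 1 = -x^2 - 8*x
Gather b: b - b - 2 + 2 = 0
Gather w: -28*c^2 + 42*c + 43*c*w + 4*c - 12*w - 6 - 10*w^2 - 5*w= -28*c^2 + 46*c - 10*w^2 + w*(43*c - 17) - 6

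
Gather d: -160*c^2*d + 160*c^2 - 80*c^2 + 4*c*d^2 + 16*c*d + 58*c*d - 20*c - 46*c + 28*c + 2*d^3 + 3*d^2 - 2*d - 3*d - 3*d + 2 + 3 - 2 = 80*c^2 - 38*c + 2*d^3 + d^2*(4*c + 3) + d*(-160*c^2 + 74*c - 8) + 3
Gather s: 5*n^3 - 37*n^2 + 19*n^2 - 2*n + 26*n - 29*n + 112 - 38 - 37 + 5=5*n^3 - 18*n^2 - 5*n + 42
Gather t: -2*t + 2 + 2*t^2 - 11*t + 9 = 2*t^2 - 13*t + 11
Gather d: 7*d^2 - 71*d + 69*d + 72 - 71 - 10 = 7*d^2 - 2*d - 9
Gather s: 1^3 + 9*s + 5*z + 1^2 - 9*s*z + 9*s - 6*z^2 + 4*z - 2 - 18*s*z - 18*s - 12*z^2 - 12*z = -27*s*z - 18*z^2 - 3*z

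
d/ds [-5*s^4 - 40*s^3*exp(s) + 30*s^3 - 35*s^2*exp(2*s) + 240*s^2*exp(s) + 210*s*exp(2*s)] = -40*s^3*exp(s) - 20*s^3 - 70*s^2*exp(2*s) + 120*s^2*exp(s) + 90*s^2 + 350*s*exp(2*s) + 480*s*exp(s) + 210*exp(2*s)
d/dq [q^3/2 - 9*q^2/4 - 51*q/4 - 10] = 3*q^2/2 - 9*q/2 - 51/4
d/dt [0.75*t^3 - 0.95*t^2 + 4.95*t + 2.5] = 2.25*t^2 - 1.9*t + 4.95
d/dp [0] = 0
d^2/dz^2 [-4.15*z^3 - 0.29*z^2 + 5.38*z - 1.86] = -24.9*z - 0.58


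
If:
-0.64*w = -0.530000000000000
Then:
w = 0.83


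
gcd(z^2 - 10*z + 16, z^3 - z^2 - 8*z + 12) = z - 2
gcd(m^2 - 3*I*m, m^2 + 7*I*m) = m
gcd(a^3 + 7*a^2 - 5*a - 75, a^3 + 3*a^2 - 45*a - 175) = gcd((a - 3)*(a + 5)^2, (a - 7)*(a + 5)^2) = a^2 + 10*a + 25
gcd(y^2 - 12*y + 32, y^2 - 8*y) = y - 8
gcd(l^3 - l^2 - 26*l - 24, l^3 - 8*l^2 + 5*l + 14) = l + 1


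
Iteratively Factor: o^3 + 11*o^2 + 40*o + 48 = (o + 4)*(o^2 + 7*o + 12) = (o + 4)^2*(o + 3)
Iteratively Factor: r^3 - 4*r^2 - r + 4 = (r - 4)*(r^2 - 1) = (r - 4)*(r - 1)*(r + 1)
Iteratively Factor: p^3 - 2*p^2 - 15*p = (p + 3)*(p^2 - 5*p) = (p - 5)*(p + 3)*(p)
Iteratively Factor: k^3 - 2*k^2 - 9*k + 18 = (k - 3)*(k^2 + k - 6) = (k - 3)*(k - 2)*(k + 3)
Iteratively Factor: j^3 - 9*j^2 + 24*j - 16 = (j - 4)*(j^2 - 5*j + 4) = (j - 4)*(j - 1)*(j - 4)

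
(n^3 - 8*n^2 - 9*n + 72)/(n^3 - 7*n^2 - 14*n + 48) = (n - 3)/(n - 2)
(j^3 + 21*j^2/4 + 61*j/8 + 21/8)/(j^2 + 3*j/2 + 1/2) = (4*j^2 + 19*j + 21)/(4*(j + 1))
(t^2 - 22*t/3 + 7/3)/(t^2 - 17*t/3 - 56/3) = (-3*t^2 + 22*t - 7)/(-3*t^2 + 17*t + 56)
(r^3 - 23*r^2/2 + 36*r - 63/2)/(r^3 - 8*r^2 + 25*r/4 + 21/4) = 2*(r - 3)/(2*r + 1)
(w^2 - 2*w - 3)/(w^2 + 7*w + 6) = (w - 3)/(w + 6)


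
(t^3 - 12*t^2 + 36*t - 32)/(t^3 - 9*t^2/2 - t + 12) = 2*(t^2 - 10*t + 16)/(2*t^2 - 5*t - 12)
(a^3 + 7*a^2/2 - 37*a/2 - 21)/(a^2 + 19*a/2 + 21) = (2*a^2 - 5*a - 7)/(2*a + 7)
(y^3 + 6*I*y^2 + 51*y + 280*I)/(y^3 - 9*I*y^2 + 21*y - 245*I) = (y + 8*I)/(y - 7*I)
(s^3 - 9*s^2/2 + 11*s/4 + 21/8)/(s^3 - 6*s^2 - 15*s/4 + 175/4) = (4*s^2 - 4*s - 3)/(2*(2*s^2 - 5*s - 25))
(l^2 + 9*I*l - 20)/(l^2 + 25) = (l + 4*I)/(l - 5*I)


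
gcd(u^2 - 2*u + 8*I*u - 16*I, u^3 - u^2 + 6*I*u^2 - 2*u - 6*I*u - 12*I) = u - 2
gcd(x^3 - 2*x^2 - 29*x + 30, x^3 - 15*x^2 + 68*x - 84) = x - 6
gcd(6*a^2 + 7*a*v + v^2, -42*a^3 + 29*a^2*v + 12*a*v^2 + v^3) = 6*a + v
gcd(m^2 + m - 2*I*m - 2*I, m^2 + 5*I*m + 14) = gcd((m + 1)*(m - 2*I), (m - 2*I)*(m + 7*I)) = m - 2*I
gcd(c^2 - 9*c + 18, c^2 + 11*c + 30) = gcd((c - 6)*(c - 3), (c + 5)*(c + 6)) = 1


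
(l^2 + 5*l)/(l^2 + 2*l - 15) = l/(l - 3)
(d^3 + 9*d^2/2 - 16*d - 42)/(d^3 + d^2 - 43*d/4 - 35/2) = 2*(d + 6)/(2*d + 5)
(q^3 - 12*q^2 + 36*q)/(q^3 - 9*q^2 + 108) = q/(q + 3)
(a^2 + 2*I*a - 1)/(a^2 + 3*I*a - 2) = (a + I)/(a + 2*I)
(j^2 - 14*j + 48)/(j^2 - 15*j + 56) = (j - 6)/(j - 7)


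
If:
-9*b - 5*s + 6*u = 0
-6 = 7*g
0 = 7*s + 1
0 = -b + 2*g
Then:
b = -12/7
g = -6/7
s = -1/7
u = -113/42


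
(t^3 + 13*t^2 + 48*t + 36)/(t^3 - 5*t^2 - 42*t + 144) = (t^2 + 7*t + 6)/(t^2 - 11*t + 24)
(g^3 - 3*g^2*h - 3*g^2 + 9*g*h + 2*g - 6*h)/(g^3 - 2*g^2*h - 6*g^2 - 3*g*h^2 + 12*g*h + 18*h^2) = (g^2 - 3*g + 2)/(g^2 + g*h - 6*g - 6*h)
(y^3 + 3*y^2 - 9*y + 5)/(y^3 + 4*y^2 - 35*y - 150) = (y^2 - 2*y + 1)/(y^2 - y - 30)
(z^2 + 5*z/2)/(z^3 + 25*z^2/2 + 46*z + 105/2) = z/(z^2 + 10*z + 21)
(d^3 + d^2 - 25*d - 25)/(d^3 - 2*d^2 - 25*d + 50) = (d + 1)/(d - 2)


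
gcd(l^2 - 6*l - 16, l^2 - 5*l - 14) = l + 2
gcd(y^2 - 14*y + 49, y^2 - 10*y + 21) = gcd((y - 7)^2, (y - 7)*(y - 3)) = y - 7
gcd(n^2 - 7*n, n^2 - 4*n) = n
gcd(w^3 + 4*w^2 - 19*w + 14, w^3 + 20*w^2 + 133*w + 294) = w + 7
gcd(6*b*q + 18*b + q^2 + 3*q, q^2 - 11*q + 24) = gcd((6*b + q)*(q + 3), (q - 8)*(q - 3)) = 1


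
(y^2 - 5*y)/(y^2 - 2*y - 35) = y*(5 - y)/(-y^2 + 2*y + 35)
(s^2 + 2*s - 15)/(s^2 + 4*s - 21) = (s + 5)/(s + 7)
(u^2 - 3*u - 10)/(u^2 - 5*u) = (u + 2)/u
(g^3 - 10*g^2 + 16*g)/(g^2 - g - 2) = g*(g - 8)/(g + 1)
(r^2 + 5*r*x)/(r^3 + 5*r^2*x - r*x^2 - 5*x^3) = r/(r^2 - x^2)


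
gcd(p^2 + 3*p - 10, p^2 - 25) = p + 5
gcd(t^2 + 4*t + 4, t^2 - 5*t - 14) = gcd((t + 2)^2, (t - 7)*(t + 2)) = t + 2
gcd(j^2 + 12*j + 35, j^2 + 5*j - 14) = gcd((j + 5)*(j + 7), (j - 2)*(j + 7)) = j + 7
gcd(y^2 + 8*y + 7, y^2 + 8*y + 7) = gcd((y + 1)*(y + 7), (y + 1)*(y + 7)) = y^2 + 8*y + 7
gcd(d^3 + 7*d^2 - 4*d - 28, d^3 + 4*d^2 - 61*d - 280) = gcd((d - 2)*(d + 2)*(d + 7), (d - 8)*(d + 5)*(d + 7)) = d + 7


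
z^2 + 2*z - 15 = (z - 3)*(z + 5)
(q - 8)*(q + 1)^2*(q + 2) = q^4 - 4*q^3 - 27*q^2 - 38*q - 16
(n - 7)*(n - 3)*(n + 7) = n^3 - 3*n^2 - 49*n + 147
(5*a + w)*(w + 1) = 5*a*w + 5*a + w^2 + w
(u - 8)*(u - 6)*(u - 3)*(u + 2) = u^4 - 15*u^3 + 56*u^2 + 36*u - 288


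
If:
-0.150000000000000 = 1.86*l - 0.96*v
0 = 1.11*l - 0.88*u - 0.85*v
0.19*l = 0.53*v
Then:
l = -0.10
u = -0.09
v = -0.04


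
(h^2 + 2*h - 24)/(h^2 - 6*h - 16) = (-h^2 - 2*h + 24)/(-h^2 + 6*h + 16)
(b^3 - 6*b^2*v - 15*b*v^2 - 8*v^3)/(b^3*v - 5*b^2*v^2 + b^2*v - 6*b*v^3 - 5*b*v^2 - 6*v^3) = (-b^2 + 7*b*v + 8*v^2)/(v*(-b^2 + 6*b*v - b + 6*v))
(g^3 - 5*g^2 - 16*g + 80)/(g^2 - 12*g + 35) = (g^2 - 16)/(g - 7)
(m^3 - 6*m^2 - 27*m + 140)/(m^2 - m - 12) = (m^2 - 2*m - 35)/(m + 3)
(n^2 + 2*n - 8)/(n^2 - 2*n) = (n + 4)/n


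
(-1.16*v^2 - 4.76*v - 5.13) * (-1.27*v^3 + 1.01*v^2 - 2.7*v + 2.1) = 1.4732*v^5 + 4.8736*v^4 + 4.8395*v^3 + 5.2347*v^2 + 3.855*v - 10.773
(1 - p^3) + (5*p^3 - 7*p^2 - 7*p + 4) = 4*p^3 - 7*p^2 - 7*p + 5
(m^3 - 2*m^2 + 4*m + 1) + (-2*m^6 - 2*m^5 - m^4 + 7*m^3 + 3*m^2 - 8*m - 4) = -2*m^6 - 2*m^5 - m^4 + 8*m^3 + m^2 - 4*m - 3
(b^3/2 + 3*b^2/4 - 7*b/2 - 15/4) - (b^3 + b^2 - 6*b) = -b^3/2 - b^2/4 + 5*b/2 - 15/4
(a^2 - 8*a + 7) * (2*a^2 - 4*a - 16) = 2*a^4 - 20*a^3 + 30*a^2 + 100*a - 112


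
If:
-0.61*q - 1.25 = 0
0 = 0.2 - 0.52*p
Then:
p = 0.38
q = -2.05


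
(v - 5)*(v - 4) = v^2 - 9*v + 20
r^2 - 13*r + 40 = (r - 8)*(r - 5)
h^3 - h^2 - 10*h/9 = h*(h - 5/3)*(h + 2/3)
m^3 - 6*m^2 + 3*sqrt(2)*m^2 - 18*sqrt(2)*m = m*(m - 6)*(m + 3*sqrt(2))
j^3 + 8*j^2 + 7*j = j*(j + 1)*(j + 7)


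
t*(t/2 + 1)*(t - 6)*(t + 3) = t^4/2 - t^3/2 - 12*t^2 - 18*t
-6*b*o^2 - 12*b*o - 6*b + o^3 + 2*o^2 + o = (-6*b + o)*(o + 1)^2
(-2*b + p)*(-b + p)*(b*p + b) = 2*b^3*p + 2*b^3 - 3*b^2*p^2 - 3*b^2*p + b*p^3 + b*p^2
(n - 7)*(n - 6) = n^2 - 13*n + 42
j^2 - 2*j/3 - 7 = (j - 3)*(j + 7/3)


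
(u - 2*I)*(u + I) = u^2 - I*u + 2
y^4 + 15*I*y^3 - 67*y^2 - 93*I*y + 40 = (y + I)^2*(y + 5*I)*(y + 8*I)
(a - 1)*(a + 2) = a^2 + a - 2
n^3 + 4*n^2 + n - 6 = (n - 1)*(n + 2)*(n + 3)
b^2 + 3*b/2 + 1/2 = (b + 1/2)*(b + 1)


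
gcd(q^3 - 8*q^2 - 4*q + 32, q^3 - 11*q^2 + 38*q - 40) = q - 2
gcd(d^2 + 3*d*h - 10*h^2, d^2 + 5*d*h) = d + 5*h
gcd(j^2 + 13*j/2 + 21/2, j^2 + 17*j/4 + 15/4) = j + 3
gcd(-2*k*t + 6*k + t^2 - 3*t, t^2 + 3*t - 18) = t - 3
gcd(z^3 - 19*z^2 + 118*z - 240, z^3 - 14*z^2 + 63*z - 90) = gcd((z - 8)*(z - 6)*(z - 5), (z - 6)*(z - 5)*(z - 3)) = z^2 - 11*z + 30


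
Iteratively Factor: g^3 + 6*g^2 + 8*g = (g + 2)*(g^2 + 4*g) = (g + 2)*(g + 4)*(g)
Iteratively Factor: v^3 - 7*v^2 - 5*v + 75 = (v + 3)*(v^2 - 10*v + 25) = (v - 5)*(v + 3)*(v - 5)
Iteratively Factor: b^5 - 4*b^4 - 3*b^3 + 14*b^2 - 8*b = (b + 2)*(b^4 - 6*b^3 + 9*b^2 - 4*b) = (b - 1)*(b + 2)*(b^3 - 5*b^2 + 4*b) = (b - 4)*(b - 1)*(b + 2)*(b^2 - b) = (b - 4)*(b - 1)^2*(b + 2)*(b)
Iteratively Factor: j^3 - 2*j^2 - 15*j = (j - 5)*(j^2 + 3*j) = (j - 5)*(j + 3)*(j)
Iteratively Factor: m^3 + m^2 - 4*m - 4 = (m - 2)*(m^2 + 3*m + 2) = (m - 2)*(m + 1)*(m + 2)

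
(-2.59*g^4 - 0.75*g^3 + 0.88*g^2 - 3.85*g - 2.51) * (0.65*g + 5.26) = -1.6835*g^5 - 14.1109*g^4 - 3.373*g^3 + 2.1263*g^2 - 21.8825*g - 13.2026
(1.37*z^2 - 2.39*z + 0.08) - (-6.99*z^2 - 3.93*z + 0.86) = 8.36*z^2 + 1.54*z - 0.78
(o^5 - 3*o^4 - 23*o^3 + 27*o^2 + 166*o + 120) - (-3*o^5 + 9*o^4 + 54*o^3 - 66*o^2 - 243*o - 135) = 4*o^5 - 12*o^4 - 77*o^3 + 93*o^2 + 409*o + 255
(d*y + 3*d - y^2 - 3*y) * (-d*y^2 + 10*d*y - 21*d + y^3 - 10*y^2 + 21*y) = -d^2*y^3 + 7*d^2*y^2 + 9*d^2*y - 63*d^2 + 2*d*y^4 - 14*d*y^3 - 18*d*y^2 + 126*d*y - y^5 + 7*y^4 + 9*y^3 - 63*y^2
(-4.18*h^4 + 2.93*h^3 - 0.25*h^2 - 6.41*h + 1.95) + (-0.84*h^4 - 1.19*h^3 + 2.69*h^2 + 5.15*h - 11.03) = -5.02*h^4 + 1.74*h^3 + 2.44*h^2 - 1.26*h - 9.08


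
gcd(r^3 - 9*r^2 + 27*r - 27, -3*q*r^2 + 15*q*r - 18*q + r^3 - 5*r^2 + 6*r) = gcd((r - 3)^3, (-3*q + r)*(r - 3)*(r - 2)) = r - 3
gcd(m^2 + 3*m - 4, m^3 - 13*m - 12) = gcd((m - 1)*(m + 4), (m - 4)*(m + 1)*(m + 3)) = 1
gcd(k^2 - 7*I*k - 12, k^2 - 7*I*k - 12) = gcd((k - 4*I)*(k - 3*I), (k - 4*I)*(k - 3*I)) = k^2 - 7*I*k - 12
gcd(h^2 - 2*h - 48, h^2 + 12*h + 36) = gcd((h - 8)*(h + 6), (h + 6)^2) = h + 6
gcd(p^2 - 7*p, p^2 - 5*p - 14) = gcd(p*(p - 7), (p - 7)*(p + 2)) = p - 7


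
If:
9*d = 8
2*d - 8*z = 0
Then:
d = 8/9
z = 2/9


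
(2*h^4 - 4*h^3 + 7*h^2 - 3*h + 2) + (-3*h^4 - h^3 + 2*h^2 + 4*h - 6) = -h^4 - 5*h^3 + 9*h^2 + h - 4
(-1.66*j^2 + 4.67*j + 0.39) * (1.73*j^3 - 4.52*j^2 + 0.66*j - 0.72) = -2.8718*j^5 + 15.5823*j^4 - 21.5293*j^3 + 2.5146*j^2 - 3.105*j - 0.2808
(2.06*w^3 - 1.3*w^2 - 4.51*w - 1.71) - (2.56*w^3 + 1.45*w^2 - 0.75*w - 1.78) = -0.5*w^3 - 2.75*w^2 - 3.76*w + 0.0700000000000001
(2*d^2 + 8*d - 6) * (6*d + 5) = 12*d^3 + 58*d^2 + 4*d - 30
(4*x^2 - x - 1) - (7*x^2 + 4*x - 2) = -3*x^2 - 5*x + 1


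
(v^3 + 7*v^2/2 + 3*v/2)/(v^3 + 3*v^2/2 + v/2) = (v + 3)/(v + 1)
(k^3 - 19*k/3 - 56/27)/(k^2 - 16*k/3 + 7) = (27*k^3 - 171*k - 56)/(9*(3*k^2 - 16*k + 21))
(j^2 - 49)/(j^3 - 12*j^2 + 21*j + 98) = (j + 7)/(j^2 - 5*j - 14)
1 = 1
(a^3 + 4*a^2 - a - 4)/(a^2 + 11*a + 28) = (a^2 - 1)/(a + 7)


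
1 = 1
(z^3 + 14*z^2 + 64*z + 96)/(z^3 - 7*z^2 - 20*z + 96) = (z^2 + 10*z + 24)/(z^2 - 11*z + 24)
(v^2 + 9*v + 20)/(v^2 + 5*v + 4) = (v + 5)/(v + 1)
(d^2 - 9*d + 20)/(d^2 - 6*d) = (d^2 - 9*d + 20)/(d*(d - 6))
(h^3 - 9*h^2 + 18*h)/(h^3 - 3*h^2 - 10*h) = (-h^2 + 9*h - 18)/(-h^2 + 3*h + 10)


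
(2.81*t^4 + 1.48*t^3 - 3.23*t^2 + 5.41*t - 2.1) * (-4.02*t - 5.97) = -11.2962*t^5 - 22.7253*t^4 + 4.149*t^3 - 2.4651*t^2 - 23.8557*t + 12.537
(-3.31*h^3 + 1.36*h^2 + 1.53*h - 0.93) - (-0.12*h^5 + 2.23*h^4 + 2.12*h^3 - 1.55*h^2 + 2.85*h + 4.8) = 0.12*h^5 - 2.23*h^4 - 5.43*h^3 + 2.91*h^2 - 1.32*h - 5.73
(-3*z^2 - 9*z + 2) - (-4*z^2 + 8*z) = z^2 - 17*z + 2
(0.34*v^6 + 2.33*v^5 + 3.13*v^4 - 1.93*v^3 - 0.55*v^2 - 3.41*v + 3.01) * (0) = 0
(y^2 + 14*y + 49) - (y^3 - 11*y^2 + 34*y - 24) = -y^3 + 12*y^2 - 20*y + 73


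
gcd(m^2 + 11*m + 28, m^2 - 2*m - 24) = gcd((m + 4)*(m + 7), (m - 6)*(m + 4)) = m + 4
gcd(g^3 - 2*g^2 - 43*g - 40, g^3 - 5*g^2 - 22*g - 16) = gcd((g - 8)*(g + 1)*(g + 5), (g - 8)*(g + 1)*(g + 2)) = g^2 - 7*g - 8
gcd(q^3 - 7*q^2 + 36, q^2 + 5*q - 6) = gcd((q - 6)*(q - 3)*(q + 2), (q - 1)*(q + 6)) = 1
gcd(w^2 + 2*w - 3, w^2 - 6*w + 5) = w - 1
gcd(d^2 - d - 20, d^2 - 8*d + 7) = 1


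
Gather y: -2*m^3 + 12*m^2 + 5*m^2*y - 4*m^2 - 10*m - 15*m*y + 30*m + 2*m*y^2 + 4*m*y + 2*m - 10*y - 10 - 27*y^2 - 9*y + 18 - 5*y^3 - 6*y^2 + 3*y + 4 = -2*m^3 + 8*m^2 + 22*m - 5*y^3 + y^2*(2*m - 33) + y*(5*m^2 - 11*m - 16) + 12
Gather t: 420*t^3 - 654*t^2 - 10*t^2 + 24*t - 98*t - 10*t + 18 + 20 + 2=420*t^3 - 664*t^2 - 84*t + 40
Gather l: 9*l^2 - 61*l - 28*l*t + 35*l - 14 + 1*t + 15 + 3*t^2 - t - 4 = 9*l^2 + l*(-28*t - 26) + 3*t^2 - 3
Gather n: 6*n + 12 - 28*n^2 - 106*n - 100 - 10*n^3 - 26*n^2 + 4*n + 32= -10*n^3 - 54*n^2 - 96*n - 56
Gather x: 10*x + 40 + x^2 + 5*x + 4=x^2 + 15*x + 44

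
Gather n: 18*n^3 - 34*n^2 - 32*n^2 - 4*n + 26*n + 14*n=18*n^3 - 66*n^2 + 36*n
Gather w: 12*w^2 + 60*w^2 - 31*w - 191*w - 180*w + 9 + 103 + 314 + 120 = 72*w^2 - 402*w + 546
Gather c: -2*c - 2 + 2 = -2*c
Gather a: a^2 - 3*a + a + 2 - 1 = a^2 - 2*a + 1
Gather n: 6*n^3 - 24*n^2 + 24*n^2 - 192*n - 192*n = 6*n^3 - 384*n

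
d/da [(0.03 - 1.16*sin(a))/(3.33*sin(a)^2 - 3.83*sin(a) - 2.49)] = (3.8628*sin(a)^2 - 0.1998*sin(a) + 3.0033)*cos(a)/(11.0889*sin(a)^4 - 25.5078*sin(a)^3 - 1.9145*sin(a)^2 + 19.0734*sin(a) + 6.2001)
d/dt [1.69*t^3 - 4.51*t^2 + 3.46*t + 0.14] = 5.07*t^2 - 9.02*t + 3.46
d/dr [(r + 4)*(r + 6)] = 2*r + 10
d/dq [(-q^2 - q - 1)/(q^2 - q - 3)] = 2*(q^2 + 4*q + 1)/(q^4 - 2*q^3 - 5*q^2 + 6*q + 9)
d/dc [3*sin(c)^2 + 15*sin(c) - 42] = 3*(2*sin(c) + 5)*cos(c)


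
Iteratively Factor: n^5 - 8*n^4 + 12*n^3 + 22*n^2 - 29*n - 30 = (n - 3)*(n^4 - 5*n^3 - 3*n^2 + 13*n + 10) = (n - 3)*(n + 1)*(n^3 - 6*n^2 + 3*n + 10) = (n - 3)*(n - 2)*(n + 1)*(n^2 - 4*n - 5) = (n - 3)*(n - 2)*(n + 1)^2*(n - 5)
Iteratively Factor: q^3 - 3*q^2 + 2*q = (q)*(q^2 - 3*q + 2) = q*(q - 2)*(q - 1)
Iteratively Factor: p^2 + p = (p + 1)*(p)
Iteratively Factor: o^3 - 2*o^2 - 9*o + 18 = (o + 3)*(o^2 - 5*o + 6) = (o - 2)*(o + 3)*(o - 3)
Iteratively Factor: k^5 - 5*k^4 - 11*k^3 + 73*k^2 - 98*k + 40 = (k - 1)*(k^4 - 4*k^3 - 15*k^2 + 58*k - 40) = (k - 5)*(k - 1)*(k^3 + k^2 - 10*k + 8) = (k - 5)*(k - 1)*(k + 4)*(k^2 - 3*k + 2) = (k - 5)*(k - 1)^2*(k + 4)*(k - 2)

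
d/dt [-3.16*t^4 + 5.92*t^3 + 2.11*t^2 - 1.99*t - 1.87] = -12.64*t^3 + 17.76*t^2 + 4.22*t - 1.99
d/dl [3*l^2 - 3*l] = 6*l - 3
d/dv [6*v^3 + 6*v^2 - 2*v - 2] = 18*v^2 + 12*v - 2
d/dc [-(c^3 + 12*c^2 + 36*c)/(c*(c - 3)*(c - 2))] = (17*c^2 + 60*c - 252)/(c^4 - 10*c^3 + 37*c^2 - 60*c + 36)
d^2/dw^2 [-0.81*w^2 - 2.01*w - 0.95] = -1.62000000000000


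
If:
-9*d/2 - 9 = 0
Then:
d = -2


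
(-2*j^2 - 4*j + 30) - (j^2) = -3*j^2 - 4*j + 30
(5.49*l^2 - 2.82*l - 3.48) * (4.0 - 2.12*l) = -11.6388*l^3 + 27.9384*l^2 - 3.9024*l - 13.92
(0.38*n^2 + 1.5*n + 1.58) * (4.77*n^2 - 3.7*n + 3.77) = 1.8126*n^4 + 5.749*n^3 + 3.4192*n^2 - 0.191000000000001*n + 5.9566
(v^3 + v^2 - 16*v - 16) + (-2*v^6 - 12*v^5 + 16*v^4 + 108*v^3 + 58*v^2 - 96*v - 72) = -2*v^6 - 12*v^5 + 16*v^4 + 109*v^3 + 59*v^2 - 112*v - 88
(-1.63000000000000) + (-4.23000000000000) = -5.86000000000000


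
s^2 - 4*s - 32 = (s - 8)*(s + 4)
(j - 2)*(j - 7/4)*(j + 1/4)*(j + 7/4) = j^4 - 7*j^3/4 - 57*j^2/16 + 343*j/64 + 49/32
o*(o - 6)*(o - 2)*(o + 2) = o^4 - 6*o^3 - 4*o^2 + 24*o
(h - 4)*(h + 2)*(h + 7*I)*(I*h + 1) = I*h^4 - 6*h^3 - 2*I*h^3 + 12*h^2 - I*h^2 + 48*h - 14*I*h - 56*I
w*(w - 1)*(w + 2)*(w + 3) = w^4 + 4*w^3 + w^2 - 6*w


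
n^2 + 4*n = n*(n + 4)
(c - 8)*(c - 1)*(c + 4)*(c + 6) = c^4 + c^3 - 58*c^2 - 136*c + 192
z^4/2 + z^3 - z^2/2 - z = z*(z/2 + 1/2)*(z - 1)*(z + 2)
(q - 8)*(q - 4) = q^2 - 12*q + 32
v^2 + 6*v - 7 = (v - 1)*(v + 7)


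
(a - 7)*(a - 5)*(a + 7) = a^3 - 5*a^2 - 49*a + 245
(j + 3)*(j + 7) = j^2 + 10*j + 21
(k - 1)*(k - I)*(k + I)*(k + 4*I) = k^4 - k^3 + 4*I*k^3 + k^2 - 4*I*k^2 - k + 4*I*k - 4*I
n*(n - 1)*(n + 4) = n^3 + 3*n^2 - 4*n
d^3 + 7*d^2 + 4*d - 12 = (d - 1)*(d + 2)*(d + 6)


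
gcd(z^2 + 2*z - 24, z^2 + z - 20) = z - 4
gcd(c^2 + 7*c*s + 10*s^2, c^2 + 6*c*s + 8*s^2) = c + 2*s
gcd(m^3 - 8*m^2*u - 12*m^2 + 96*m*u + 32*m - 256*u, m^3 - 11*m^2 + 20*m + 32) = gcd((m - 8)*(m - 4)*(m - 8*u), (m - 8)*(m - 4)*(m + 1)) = m^2 - 12*m + 32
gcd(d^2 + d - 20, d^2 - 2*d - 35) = d + 5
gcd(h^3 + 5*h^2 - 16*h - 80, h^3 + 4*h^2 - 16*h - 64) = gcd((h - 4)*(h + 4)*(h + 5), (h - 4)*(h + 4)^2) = h^2 - 16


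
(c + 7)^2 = c^2 + 14*c + 49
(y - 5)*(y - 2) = y^2 - 7*y + 10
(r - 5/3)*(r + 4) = r^2 + 7*r/3 - 20/3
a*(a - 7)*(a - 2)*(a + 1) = a^4 - 8*a^3 + 5*a^2 + 14*a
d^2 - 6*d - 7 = (d - 7)*(d + 1)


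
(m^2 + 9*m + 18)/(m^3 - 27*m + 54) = (m + 3)/(m^2 - 6*m + 9)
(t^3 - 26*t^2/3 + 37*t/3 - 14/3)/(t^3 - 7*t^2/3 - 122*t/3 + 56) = (3*t^2 - 5*t + 2)/(3*t^2 + 14*t - 24)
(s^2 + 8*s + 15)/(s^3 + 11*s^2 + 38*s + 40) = (s + 3)/(s^2 + 6*s + 8)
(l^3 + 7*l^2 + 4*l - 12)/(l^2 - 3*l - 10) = (l^2 + 5*l - 6)/(l - 5)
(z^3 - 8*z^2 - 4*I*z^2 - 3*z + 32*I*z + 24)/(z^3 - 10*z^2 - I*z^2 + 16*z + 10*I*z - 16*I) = (z - 3*I)/(z - 2)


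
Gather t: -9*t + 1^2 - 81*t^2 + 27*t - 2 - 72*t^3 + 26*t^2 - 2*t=-72*t^3 - 55*t^2 + 16*t - 1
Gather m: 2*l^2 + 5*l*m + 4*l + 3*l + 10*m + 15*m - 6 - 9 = 2*l^2 + 7*l + m*(5*l + 25) - 15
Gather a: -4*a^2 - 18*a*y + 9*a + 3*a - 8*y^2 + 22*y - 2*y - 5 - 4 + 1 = -4*a^2 + a*(12 - 18*y) - 8*y^2 + 20*y - 8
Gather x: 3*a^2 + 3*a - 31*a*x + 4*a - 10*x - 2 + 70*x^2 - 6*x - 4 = 3*a^2 + 7*a + 70*x^2 + x*(-31*a - 16) - 6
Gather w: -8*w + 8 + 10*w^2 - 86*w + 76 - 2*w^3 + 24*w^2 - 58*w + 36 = -2*w^3 + 34*w^2 - 152*w + 120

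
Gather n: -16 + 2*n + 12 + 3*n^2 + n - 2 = 3*n^2 + 3*n - 6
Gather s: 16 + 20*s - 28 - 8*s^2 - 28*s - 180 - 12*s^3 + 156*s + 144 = -12*s^3 - 8*s^2 + 148*s - 48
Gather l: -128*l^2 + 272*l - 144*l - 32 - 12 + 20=-128*l^2 + 128*l - 24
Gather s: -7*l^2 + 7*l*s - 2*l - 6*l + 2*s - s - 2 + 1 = -7*l^2 - 8*l + s*(7*l + 1) - 1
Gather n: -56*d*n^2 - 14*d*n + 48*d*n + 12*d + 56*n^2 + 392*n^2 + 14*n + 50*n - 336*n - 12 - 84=12*d + n^2*(448 - 56*d) + n*(34*d - 272) - 96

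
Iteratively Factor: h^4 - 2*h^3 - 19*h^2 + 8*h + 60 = (h - 5)*(h^3 + 3*h^2 - 4*h - 12) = (h - 5)*(h + 3)*(h^2 - 4) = (h - 5)*(h + 2)*(h + 3)*(h - 2)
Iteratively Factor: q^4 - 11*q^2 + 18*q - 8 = (q + 4)*(q^3 - 4*q^2 + 5*q - 2) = (q - 2)*(q + 4)*(q^2 - 2*q + 1) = (q - 2)*(q - 1)*(q + 4)*(q - 1)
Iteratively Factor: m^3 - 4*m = (m - 2)*(m^2 + 2*m) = m*(m - 2)*(m + 2)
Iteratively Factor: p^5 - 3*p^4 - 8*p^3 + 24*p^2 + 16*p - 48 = (p + 2)*(p^4 - 5*p^3 + 2*p^2 + 20*p - 24) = (p - 3)*(p + 2)*(p^3 - 2*p^2 - 4*p + 8) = (p - 3)*(p - 2)*(p + 2)*(p^2 - 4) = (p - 3)*(p - 2)*(p + 2)^2*(p - 2)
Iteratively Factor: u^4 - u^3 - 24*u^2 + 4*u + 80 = (u - 5)*(u^3 + 4*u^2 - 4*u - 16) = (u - 5)*(u + 2)*(u^2 + 2*u - 8) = (u - 5)*(u - 2)*(u + 2)*(u + 4)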